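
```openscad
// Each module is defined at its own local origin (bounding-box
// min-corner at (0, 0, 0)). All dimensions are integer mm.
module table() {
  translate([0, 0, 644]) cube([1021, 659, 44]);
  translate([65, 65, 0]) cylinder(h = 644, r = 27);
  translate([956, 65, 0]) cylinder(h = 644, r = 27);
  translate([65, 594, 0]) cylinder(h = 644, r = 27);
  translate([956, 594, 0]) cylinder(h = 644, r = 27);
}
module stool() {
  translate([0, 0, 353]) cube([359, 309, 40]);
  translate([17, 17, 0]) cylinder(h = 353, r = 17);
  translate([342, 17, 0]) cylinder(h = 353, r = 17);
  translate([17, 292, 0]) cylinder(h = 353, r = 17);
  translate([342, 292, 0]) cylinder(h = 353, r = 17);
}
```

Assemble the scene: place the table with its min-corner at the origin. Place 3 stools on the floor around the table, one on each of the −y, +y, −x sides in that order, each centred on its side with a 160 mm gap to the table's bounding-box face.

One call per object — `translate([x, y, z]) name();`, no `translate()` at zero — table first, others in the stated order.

table();
translate([331, -469, 0]) stool();
translate([331, 819, 0]) stool();
translate([-519, 175, 0]) stool();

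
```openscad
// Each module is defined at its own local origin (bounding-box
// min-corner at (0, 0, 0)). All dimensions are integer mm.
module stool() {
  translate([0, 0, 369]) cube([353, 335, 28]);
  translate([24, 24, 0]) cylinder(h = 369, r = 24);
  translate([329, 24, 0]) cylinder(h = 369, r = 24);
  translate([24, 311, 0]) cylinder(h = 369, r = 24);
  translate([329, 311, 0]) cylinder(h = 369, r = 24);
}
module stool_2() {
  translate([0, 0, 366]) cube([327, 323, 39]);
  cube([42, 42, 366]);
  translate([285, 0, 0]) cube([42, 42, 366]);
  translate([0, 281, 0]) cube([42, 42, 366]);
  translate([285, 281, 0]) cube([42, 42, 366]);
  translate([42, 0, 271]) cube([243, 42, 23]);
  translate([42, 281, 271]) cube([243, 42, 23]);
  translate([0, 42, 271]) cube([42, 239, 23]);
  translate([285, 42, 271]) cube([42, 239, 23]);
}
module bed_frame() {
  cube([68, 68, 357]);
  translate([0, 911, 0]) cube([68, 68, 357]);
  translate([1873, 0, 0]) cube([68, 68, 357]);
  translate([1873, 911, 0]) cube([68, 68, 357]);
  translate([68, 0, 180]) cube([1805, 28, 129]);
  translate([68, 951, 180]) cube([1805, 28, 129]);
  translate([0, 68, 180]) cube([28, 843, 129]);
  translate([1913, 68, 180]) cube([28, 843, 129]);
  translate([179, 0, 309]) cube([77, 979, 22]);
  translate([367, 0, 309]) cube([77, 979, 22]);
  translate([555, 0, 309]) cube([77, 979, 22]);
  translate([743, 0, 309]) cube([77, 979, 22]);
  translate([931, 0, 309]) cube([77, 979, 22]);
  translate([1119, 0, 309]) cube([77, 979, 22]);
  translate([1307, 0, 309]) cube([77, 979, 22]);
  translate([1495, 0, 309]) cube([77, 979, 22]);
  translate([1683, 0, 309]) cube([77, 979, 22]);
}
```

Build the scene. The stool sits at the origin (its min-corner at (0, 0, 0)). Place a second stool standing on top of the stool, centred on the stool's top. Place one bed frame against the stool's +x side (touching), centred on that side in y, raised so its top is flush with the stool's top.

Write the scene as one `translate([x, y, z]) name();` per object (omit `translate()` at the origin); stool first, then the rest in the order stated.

stool();
translate([13, 6, 397]) stool_2();
translate([353, -322, 40]) bed_frame();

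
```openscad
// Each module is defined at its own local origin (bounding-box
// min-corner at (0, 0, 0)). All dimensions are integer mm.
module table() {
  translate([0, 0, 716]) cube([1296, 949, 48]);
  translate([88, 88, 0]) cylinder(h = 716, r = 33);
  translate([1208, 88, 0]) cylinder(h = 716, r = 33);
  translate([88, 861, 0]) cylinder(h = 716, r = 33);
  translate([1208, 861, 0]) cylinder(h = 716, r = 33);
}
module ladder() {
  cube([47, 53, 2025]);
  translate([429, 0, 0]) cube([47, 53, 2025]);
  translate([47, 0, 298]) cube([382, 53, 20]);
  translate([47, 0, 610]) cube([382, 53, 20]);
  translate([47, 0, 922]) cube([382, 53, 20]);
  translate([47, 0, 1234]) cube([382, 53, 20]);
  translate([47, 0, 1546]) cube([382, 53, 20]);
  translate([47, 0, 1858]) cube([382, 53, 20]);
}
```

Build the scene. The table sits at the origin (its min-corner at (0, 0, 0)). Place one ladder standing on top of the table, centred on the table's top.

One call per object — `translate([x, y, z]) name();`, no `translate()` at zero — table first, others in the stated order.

table();
translate([410, 448, 764]) ladder();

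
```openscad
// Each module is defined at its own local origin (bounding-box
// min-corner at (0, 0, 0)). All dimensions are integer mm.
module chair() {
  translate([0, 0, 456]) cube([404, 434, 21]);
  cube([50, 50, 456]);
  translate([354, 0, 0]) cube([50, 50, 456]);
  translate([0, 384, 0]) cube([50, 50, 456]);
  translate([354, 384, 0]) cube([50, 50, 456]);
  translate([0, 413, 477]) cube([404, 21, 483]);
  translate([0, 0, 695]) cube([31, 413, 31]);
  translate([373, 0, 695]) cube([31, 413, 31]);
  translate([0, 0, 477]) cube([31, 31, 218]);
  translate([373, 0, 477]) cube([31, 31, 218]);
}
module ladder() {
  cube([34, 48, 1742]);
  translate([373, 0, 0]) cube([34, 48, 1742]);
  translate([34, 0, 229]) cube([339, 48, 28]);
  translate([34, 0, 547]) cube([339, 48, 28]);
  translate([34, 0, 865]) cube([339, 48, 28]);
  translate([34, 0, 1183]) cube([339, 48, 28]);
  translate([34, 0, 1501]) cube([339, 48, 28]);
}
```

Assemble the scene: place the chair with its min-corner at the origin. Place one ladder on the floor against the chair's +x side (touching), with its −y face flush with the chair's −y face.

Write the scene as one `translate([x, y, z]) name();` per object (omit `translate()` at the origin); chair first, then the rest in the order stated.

chair();
translate([404, 0, 0]) ladder();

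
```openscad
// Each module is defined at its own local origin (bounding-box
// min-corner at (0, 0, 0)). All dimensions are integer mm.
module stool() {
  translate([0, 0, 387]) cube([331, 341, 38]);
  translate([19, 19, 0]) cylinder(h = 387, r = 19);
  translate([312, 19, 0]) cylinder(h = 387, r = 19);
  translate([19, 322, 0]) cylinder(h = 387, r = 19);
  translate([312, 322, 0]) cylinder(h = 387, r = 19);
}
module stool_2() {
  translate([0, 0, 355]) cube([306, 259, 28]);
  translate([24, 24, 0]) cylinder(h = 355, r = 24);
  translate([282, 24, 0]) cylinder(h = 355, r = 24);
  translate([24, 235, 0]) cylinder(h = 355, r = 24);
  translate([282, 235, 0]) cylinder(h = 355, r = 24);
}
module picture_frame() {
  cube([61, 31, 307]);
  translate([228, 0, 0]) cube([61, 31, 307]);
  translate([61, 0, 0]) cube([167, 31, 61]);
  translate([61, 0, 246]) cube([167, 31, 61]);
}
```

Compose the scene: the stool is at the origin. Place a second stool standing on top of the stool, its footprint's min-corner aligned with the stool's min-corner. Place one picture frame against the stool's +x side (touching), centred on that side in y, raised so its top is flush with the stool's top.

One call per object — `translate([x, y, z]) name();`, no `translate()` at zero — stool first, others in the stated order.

stool();
translate([0, 0, 425]) stool_2();
translate([331, 155, 118]) picture_frame();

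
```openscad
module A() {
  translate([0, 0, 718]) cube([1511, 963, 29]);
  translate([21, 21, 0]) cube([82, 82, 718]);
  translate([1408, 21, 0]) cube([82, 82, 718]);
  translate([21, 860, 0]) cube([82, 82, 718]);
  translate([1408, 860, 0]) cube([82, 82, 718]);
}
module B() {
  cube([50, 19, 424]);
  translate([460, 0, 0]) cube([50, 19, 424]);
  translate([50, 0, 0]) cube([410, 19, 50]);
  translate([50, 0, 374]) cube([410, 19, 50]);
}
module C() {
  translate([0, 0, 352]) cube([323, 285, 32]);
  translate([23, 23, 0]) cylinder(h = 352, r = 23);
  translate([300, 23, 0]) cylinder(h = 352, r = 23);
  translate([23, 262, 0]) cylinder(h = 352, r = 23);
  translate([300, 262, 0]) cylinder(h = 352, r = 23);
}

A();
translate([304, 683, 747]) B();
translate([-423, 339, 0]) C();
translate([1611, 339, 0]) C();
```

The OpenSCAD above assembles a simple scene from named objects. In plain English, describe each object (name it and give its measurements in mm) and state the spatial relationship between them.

A is a rectangular dining table. The top is 1511×963×29 mm with its upper surface at z = 747 mm. It stands on four 82×82 mm square legs, each inset 21 mm from the nearest pair of top edges, running from the floor to the underside of the top.

B is a picture frame with a 410×324 mm rectangular opening (x by z) and a uniform 50 mm border on every side. Frame depth is 19 mm along y. It is built from two vertical stiles running the full outside height and two horizontal rails spanning the gap between the stiles.

C is a simple wooden stool: a rectangular seat 323 mm (x) by 285 mm (y), 32 mm thick, top face at z = 384 mm, on four round legs, each 46 mm in diameter. The legs rest on z = 0, each leg's axis is inset half a diameter from the nearest pair of seat edges (so the leg's bounding box is flush with the corner).

The picture frame is on top of the table. Two stools sit around the table at the −x, +x sides.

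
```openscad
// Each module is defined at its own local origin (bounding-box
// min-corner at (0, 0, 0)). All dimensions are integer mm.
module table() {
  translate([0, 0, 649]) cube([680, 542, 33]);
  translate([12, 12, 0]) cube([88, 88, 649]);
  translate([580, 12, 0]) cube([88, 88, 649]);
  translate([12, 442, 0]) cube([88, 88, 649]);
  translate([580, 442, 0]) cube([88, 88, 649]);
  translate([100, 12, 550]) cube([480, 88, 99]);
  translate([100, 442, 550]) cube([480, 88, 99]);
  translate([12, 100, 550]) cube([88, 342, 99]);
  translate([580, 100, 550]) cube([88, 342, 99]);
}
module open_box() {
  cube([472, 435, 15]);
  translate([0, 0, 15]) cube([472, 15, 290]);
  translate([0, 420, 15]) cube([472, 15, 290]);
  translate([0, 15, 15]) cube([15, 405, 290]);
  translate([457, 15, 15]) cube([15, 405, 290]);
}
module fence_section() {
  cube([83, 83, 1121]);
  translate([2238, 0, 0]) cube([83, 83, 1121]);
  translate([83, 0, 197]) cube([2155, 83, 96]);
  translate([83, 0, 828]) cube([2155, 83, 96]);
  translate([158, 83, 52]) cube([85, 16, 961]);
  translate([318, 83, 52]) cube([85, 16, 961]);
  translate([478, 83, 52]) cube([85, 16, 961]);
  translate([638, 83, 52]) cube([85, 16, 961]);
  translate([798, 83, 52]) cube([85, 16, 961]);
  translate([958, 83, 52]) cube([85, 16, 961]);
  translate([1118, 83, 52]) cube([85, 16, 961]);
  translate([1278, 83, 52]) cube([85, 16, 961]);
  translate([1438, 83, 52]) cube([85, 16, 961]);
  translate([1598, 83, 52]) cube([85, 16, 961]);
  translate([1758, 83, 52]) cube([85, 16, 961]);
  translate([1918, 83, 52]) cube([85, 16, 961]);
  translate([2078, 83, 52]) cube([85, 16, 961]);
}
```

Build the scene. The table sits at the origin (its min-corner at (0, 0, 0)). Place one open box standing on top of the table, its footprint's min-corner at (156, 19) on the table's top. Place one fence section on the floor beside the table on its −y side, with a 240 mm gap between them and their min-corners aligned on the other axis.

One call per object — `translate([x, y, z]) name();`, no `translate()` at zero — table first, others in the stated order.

table();
translate([156, 19, 682]) open_box();
translate([0, -339, 0]) fence_section();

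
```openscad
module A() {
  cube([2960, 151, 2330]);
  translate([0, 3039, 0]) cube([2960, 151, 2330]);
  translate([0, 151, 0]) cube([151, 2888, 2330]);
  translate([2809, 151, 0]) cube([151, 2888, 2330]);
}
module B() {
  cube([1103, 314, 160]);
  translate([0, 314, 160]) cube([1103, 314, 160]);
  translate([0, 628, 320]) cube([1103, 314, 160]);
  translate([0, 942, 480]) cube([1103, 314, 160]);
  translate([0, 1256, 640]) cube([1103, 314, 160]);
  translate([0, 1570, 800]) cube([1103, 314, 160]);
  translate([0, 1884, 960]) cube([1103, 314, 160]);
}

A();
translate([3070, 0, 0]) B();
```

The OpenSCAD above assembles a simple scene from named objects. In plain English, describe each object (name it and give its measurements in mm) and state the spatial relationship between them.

A is the wall frame of a small rectangular building: four walls, each 2330 mm tall and 151 mm thick, enclosing a footprint 2960 mm (x) by 3190 mm (y) outside-to-outside, with no floor or roof. The front and back walls (the −y and +y sides) span the full width; the two side walls fit between them.

B is a straight staircase of 7 solid steps. Each step is 1103 mm wide (x), 314 mm deep (y, the going) and 160 mm tall (the rise). The first step rests on the floor; each subsequent step sits one going further in +y and one rise higher in +z, directly behind and above the previous step with no overlap.

The staircase is on the floor beside the house frame on its +x side.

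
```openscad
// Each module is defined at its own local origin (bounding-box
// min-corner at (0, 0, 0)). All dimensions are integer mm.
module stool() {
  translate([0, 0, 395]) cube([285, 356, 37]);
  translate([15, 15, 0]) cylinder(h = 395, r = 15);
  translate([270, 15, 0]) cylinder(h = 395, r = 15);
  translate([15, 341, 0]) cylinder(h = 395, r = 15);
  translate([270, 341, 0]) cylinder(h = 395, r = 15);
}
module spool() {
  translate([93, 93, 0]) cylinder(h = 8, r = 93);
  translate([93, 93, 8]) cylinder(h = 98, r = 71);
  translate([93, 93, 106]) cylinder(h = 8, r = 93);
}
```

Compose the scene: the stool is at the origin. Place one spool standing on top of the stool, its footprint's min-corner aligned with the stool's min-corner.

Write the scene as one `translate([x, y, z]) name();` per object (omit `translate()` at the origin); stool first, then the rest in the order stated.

stool();
translate([0, 0, 432]) spool();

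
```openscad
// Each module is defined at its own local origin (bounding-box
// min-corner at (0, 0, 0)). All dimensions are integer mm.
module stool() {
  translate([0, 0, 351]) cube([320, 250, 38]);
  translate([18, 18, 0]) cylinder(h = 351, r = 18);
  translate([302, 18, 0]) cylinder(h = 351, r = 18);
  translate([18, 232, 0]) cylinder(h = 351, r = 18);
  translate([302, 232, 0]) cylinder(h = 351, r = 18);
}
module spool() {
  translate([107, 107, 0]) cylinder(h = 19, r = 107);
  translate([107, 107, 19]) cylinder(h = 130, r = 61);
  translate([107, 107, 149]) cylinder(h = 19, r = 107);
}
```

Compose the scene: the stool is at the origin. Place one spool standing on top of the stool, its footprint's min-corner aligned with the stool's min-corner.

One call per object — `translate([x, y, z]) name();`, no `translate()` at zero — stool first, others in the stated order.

stool();
translate([0, 0, 389]) spool();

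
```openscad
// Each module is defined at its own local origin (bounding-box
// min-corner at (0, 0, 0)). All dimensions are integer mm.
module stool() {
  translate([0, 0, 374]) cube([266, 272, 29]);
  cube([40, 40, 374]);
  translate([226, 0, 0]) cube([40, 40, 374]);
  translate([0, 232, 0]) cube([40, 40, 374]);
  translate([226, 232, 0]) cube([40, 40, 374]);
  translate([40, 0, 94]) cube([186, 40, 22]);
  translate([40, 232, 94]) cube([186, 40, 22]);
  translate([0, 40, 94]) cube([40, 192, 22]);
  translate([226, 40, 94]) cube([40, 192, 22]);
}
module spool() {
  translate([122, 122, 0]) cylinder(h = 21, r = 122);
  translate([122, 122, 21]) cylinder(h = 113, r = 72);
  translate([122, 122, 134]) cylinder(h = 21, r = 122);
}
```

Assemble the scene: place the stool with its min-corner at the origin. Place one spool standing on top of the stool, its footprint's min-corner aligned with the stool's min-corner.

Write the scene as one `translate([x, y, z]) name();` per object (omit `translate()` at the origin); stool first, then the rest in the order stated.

stool();
translate([0, 0, 403]) spool();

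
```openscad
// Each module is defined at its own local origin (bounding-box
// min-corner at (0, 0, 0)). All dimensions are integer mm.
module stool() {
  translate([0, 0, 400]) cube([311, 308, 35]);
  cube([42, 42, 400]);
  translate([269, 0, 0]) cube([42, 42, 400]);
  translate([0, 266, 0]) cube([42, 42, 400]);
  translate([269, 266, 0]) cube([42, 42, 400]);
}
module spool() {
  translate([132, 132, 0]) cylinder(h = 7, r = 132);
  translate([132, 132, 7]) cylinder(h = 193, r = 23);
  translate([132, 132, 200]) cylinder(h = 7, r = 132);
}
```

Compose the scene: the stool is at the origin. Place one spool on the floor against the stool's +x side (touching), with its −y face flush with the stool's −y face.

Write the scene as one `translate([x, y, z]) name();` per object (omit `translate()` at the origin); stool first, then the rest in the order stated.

stool();
translate([311, 0, 0]) spool();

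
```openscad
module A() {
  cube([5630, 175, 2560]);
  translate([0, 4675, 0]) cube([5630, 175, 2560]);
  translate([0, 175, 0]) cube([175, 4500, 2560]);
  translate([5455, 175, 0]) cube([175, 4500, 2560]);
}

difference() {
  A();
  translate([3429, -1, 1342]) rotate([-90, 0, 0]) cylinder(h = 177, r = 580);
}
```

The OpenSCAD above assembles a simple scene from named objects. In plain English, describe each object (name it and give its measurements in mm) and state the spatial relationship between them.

A is a box-shaped house frame (walls only): outside footprint 5630×4850 mm, wall height 2560 mm, wall thickness 175 mm. The two y-facing walls run the full x-width; the two x-facing walls fit between the inner faces of the y-facing walls.

The house frame has a circular hole of radius 580 mm through its front wall, centred at (x = 3429, z = 1342).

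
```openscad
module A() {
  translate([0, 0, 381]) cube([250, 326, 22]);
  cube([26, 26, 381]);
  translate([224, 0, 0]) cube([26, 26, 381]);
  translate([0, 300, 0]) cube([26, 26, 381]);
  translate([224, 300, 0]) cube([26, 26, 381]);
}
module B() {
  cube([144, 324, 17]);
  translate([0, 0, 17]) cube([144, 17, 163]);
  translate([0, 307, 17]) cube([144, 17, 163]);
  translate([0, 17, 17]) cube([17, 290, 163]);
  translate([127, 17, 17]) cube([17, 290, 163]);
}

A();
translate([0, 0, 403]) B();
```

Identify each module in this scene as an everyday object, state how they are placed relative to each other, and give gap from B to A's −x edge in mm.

A is a stool. B is an open box. The open box is on top of the stool. The gap from the open box to the stool's −x edge is 0 mm.

The open box's min-x is at 0; the stool's min-x is 0; gap = 0 mm.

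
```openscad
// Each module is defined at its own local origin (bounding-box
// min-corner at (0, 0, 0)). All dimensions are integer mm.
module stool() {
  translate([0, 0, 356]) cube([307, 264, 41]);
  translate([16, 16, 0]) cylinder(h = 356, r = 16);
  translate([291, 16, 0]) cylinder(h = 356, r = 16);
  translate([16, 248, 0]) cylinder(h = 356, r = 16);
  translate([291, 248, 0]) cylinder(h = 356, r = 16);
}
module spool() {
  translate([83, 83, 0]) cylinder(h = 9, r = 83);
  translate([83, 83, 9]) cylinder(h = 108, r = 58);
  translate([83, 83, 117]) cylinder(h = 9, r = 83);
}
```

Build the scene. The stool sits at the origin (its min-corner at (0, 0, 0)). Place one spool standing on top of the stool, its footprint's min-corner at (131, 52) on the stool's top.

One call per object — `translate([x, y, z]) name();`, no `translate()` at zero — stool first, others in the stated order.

stool();
translate([131, 52, 397]) spool();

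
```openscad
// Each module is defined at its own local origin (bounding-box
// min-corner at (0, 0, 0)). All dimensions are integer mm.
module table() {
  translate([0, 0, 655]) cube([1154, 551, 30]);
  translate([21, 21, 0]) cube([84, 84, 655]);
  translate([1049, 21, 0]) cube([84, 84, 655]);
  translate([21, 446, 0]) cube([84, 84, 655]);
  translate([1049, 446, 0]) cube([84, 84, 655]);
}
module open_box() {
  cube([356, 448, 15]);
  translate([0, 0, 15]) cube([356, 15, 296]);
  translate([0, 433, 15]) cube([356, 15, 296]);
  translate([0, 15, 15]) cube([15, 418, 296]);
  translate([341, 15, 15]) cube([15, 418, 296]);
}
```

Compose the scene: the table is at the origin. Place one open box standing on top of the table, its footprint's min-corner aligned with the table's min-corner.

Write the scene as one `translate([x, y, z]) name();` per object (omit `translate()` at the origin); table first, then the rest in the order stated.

table();
translate([0, 0, 685]) open_box();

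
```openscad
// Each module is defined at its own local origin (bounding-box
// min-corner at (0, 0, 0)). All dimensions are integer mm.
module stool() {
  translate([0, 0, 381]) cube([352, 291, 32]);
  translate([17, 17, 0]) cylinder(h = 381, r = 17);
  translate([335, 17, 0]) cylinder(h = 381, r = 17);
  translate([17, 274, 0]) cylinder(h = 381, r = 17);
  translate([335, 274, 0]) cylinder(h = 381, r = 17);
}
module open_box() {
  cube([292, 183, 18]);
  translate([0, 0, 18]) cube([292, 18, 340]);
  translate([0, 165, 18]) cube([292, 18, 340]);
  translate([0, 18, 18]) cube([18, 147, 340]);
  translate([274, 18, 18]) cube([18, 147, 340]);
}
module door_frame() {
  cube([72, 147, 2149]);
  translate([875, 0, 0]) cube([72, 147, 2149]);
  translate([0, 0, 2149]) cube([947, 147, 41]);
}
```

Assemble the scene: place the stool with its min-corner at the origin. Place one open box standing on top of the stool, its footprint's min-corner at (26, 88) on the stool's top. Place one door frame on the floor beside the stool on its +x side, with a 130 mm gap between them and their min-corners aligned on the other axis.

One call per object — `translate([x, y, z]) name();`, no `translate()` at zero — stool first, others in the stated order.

stool();
translate([26, 88, 413]) open_box();
translate([482, 0, 0]) door_frame();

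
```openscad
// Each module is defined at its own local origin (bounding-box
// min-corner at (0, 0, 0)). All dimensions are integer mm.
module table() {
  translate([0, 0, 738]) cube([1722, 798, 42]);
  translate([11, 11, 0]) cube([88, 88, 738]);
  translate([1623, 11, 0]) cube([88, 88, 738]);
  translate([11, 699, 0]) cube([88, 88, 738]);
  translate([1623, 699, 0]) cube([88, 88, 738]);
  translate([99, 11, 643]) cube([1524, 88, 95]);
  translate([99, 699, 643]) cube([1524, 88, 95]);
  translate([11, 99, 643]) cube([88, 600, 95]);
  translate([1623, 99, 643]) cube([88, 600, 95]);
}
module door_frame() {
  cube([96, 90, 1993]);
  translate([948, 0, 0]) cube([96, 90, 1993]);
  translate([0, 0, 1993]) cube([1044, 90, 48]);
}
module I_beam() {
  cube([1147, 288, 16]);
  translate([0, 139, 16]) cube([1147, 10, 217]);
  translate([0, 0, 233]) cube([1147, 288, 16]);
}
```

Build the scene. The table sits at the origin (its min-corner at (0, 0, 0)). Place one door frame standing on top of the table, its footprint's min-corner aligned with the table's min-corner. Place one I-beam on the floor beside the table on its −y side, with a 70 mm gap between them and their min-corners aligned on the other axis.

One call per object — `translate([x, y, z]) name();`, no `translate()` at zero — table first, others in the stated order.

table();
translate([0, 0, 780]) door_frame();
translate([0, -358, 0]) I_beam();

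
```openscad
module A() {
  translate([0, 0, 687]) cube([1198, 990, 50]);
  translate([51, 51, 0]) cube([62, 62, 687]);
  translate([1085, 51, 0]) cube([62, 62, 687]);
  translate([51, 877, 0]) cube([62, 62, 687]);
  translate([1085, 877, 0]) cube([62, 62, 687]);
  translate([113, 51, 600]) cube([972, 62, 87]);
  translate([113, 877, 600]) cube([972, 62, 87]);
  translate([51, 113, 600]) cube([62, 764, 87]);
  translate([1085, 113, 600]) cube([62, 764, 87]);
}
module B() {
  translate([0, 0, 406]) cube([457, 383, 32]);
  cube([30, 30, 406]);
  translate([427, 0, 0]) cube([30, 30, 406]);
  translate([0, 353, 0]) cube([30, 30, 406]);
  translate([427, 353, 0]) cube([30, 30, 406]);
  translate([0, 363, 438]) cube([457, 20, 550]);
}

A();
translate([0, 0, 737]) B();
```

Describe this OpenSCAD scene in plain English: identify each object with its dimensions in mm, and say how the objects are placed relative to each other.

A is a rectangular dining table. The top is 1198×990×50 mm with its upper surface at z = 737 mm. It stands on four 62×62 mm square legs, each inset 51 mm from the nearest pair of top edges, running from the floor to the underside of the top. Four apron rails, 62 mm thick and 87 mm tall, run between adjacent legs with their top edges flush with the underside of the top and their outer faces flush with the legs' outer faces.

B is a chair: 457×383 mm seat, 32 mm thick, top at z = 438 mm, on four 30 mm square corner legs flush with the seat edges. A 20 mm thick backrest slab spans the full seat width, extending 550 mm above the seat top, its back face flush with the seat's +y edge.

The chair is on top of the table.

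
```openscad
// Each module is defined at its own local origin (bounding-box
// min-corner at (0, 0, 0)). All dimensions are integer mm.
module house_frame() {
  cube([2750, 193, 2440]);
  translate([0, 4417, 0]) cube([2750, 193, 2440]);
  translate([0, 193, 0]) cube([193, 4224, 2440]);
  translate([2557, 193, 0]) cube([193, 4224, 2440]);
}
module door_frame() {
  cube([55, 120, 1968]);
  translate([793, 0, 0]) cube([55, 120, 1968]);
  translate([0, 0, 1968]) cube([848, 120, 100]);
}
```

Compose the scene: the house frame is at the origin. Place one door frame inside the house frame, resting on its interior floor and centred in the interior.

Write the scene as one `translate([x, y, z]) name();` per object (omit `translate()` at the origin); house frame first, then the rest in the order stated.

house_frame();
translate([951, 2245, 0]) door_frame();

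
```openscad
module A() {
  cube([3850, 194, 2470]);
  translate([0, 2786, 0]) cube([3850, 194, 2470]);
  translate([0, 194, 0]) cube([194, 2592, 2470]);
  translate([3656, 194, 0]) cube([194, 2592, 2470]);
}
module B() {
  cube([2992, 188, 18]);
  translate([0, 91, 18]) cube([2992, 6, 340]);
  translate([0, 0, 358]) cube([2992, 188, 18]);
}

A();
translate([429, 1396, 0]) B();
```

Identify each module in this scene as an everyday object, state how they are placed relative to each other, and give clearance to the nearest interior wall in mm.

A is a house frame. B is an I-beam. The I-beam sits inside the house frame, centred. The clearance to the nearest interior wall is 235 mm.

Clearances: x = 235, y = 1202; minimum 235 mm.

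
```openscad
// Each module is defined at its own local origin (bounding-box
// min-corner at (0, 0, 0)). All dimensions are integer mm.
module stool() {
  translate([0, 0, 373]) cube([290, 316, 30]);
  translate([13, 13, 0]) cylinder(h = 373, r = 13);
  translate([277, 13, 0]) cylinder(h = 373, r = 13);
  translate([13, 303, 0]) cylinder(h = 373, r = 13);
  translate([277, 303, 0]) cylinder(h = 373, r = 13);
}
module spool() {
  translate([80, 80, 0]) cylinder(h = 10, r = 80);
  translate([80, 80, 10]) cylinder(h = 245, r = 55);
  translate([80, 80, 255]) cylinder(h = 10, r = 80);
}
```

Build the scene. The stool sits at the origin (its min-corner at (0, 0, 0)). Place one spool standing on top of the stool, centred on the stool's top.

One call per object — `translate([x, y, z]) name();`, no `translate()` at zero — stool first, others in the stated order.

stool();
translate([65, 78, 403]) spool();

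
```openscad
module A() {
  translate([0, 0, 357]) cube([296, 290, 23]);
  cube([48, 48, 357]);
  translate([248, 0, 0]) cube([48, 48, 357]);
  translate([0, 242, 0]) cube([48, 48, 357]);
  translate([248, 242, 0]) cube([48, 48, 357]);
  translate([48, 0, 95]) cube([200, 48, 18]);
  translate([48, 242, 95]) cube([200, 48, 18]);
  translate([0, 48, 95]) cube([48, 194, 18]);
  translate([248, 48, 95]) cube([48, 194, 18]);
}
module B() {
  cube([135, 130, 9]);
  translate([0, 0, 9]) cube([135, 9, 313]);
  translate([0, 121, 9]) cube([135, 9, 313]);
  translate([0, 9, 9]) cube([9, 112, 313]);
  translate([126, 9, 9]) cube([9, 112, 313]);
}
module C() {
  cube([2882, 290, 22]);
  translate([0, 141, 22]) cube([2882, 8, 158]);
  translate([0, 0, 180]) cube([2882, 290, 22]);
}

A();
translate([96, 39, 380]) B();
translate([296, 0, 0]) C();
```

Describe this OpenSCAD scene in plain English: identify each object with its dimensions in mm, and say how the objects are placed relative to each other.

A is a simple wooden stool: a rectangular seat 296 mm (x) by 290 mm (y), 23 mm thick, top face at z = 380 mm, on four square legs, each 48×48 mm in cross-section. The legs rest on z = 0, each flush with a corner of the seat. Four stretchers, 48 mm wide and 18 mm tall, connect adjacent legs with their undersides at z = 95 mm, each running between the inner faces of the legs it joins and aligned with the legs' outer faces on the other axis.

B is an open storage box with external size 135×130×322 mm and wall thickness 9 mm (the base is also 9 mm thick). The base covers the whole footprint; the four walls stand on the base, with the y-facing walls full-width and the x-facing walls fitting between their inner faces.

C is an I-beam lying along x, 2882 mm long. Overall section height 202 mm. Two flanges 290 mm wide (y) and 22 mm thick, one on the floor and one at the top; a web 8 mm thick runs between them, centred on the flange width.

The open box is on top of the stool. The I-beam is against the stool's +x side, with their −y faces flush.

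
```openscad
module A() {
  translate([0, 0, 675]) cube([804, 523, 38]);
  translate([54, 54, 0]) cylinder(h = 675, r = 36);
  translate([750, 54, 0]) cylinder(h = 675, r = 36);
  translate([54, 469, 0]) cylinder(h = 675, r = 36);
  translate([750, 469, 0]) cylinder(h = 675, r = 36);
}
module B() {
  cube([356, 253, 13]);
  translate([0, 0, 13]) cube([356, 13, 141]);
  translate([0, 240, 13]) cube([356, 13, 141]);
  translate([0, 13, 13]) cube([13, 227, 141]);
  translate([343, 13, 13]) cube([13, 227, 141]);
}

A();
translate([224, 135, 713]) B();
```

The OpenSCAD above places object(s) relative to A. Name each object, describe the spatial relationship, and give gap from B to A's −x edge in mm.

A is a table. B is an open box. The open box is on top of the table, centred. The gap from the open box to the table's −x edge is 224 mm.

The open box's min-x is at 224; the table's min-x is 0; gap = 224 mm.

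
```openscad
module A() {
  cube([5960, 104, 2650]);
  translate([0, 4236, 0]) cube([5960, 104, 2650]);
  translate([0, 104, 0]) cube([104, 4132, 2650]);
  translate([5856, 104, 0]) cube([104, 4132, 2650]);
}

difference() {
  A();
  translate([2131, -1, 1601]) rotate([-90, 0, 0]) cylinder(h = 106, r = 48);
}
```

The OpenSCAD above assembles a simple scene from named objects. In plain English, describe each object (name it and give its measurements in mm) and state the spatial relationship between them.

A is the wall frame of a small rectangular building: four walls, each 2650 mm tall and 104 mm thick, enclosing a footprint 5960 mm (x) by 4340 mm (y) outside-to-outside, with no floor or roof. The front and back walls (the −y and +y sides) span the full width; the two side walls fit between them.

The house frame has a circular hole of radius 48 mm through its front wall, centred at (x = 2131, z = 1601).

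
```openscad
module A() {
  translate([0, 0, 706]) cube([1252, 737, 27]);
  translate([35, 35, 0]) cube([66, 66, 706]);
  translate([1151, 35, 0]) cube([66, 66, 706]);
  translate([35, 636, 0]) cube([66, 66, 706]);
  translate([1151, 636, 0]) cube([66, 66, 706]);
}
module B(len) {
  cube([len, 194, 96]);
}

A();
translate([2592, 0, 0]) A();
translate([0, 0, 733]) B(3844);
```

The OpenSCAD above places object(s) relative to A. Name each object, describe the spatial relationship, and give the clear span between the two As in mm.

Second table starts at x = 2592; first ends at x = 1252; clear span = 2592 − 1252 = 1340 mm.

A is a table. B is a beam. A beam spans the tops of two tables. The clear span between the two tables is 1340 mm.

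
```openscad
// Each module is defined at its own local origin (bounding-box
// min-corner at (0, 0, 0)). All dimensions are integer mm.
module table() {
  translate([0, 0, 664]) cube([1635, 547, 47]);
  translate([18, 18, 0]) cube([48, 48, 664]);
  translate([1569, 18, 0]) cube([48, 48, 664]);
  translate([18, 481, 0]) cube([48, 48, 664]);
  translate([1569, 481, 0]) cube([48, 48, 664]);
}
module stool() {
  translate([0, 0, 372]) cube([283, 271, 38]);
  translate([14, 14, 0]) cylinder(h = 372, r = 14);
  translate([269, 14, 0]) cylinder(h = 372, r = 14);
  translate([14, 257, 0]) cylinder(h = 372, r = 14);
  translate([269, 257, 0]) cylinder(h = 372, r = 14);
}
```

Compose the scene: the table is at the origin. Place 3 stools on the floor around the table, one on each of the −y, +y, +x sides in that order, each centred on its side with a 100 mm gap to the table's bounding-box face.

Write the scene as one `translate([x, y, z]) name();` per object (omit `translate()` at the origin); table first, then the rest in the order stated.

table();
translate([676, -371, 0]) stool();
translate([676, 647, 0]) stool();
translate([1735, 138, 0]) stool();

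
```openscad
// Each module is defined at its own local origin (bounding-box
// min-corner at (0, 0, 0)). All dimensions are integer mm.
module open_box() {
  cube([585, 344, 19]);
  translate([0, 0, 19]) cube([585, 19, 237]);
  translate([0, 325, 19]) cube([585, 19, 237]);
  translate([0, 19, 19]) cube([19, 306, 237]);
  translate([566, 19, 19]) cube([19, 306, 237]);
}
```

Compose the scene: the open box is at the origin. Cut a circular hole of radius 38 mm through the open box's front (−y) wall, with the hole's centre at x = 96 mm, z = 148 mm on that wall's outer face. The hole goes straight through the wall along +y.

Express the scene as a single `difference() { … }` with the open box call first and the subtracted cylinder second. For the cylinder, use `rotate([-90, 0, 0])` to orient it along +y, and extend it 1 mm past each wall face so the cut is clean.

difference() {
  open_box();
  translate([96, -1, 148]) rotate([-90, 0, 0]) cylinder(h = 21, r = 38);
}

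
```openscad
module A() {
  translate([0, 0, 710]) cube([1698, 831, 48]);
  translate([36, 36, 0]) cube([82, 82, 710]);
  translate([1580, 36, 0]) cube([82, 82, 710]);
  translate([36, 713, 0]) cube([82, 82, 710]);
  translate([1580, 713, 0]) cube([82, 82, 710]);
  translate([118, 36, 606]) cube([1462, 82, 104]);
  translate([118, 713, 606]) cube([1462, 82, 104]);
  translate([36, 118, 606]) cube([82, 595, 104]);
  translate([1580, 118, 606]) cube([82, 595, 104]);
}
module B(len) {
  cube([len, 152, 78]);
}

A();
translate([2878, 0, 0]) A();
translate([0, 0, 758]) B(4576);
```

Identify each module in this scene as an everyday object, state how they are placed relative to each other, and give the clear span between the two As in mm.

A is a table. B is a beam. A beam spans the tops of two tables. The clear span between the two tables is 1180 mm.

Second table starts at x = 2878; first ends at x = 1698; clear span = 2878 − 1698 = 1180 mm.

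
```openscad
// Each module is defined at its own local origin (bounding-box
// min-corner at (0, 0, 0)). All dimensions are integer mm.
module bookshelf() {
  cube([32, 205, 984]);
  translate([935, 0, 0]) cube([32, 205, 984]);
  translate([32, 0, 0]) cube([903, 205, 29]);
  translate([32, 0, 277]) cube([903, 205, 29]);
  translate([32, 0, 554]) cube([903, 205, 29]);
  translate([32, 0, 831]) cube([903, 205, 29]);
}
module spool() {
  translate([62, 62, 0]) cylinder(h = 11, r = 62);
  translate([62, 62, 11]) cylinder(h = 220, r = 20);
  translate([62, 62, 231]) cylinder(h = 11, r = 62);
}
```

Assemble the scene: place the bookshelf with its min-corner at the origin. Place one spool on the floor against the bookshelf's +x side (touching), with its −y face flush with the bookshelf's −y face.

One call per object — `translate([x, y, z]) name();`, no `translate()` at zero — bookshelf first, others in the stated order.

bookshelf();
translate([967, 0, 0]) spool();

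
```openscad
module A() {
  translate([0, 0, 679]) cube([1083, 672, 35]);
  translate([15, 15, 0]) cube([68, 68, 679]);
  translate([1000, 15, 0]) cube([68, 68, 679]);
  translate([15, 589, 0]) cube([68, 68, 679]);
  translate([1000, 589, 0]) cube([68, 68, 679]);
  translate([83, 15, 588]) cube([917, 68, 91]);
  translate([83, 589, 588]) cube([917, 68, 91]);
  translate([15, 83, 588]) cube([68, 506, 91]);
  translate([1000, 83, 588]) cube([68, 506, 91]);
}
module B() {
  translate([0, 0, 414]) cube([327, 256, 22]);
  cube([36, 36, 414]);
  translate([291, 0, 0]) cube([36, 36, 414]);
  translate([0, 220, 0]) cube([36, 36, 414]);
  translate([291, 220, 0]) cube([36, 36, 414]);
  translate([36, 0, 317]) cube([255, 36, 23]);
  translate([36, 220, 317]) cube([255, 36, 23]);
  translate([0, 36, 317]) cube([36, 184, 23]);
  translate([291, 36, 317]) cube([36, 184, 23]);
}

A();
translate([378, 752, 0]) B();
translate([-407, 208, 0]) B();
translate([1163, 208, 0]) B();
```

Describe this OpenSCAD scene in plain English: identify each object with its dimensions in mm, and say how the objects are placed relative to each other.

A is a table: top 1083 mm (x) × 672 mm (y), 35 mm thick, upper face at z = 714 mm, on four 68×68 mm square legs, each inset 15 mm from the nearest pair of top edges, running from z = 0 to the bottom of the top. Four apron rails, 68 mm thick and 91 mm tall, run between adjacent legs with their top edges flush with the underside of the top and their outer faces flush with the legs' outer faces.

B is a four-legged stool. The seat is 327×256 mm, 22 mm thick, top at z = 436 mm. It stands on four square legs, each 36×36 mm in cross-section, from z = 0 to the seat underside, each flush with a corner of the seat. Four stretchers, 36 mm wide and 23 mm tall, connect adjacent legs with their undersides at z = 317 mm, each running between the inner faces of the legs it joins and aligned with the legs' outer faces on the other axis.

Three stools sit around the table at the +y, −x, +x sides.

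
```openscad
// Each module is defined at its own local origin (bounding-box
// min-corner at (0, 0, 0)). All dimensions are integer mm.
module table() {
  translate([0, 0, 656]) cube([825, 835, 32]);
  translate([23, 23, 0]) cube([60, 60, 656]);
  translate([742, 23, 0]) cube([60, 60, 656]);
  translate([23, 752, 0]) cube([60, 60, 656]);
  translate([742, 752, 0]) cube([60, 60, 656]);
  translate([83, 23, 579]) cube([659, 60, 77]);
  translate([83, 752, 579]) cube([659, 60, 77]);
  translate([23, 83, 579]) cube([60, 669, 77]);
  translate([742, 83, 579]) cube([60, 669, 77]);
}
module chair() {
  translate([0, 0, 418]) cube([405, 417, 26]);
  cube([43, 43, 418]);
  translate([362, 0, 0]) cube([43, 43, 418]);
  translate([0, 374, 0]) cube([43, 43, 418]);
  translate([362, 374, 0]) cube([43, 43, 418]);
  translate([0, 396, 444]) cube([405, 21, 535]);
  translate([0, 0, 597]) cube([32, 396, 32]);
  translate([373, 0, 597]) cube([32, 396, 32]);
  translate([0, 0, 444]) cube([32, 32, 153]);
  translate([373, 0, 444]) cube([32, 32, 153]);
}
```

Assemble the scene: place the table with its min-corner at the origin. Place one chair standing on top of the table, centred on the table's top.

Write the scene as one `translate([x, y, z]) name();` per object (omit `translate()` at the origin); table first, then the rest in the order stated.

table();
translate([210, 209, 688]) chair();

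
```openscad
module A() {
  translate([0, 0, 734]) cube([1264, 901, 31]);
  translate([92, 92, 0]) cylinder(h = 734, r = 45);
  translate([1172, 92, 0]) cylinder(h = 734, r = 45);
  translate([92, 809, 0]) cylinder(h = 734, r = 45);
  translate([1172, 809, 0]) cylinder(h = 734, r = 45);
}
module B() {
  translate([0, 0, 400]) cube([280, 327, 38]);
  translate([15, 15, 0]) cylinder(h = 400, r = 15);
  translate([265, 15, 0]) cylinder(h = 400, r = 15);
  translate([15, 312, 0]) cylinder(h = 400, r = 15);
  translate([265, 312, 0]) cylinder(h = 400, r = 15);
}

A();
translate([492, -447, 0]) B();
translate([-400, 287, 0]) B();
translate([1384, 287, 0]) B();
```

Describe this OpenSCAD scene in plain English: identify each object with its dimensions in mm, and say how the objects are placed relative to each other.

A is a table: top 1264 mm (x) × 901 mm (y), 31 mm thick, upper face at z = 765 mm, on four round legs of 90 mm diameter, each leg's bounding box inset 47 mm from the nearest pair of top edges, running from z = 0 to the bottom of the top.

B is a simple wooden stool: a rectangular seat 280 mm (x) by 327 mm (y), 38 mm thick, top face at z = 438 mm, on four round legs, each 30 mm in diameter. The legs rest on z = 0, each leg's axis is inset half a diameter from the nearest pair of seat edges (so the leg's bounding box is flush with the corner).

Three stools sit around the table at the −y, −x, +x sides.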